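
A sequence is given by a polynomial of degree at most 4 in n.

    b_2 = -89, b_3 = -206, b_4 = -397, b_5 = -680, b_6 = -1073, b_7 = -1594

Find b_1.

-28

Δ: -117  -191  -283  -393  -521
Δ²: -74  -92  -110  -128
Δ³: -18  -18  -18
The third differences are constant at -18.
Work back: -74 + 18 = -56;  -117 + 56 = -61;  -89 + 61 = -28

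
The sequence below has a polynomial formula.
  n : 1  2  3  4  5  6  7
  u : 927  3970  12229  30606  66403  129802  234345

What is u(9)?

640711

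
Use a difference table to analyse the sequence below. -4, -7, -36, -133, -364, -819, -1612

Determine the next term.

-2881

D1: -3, -29, -97, -231, -455, -793
D2: -26, -68, -134, -224, -338
D3: -42, -66, -90, -114
D4: -24, -24, -24
The fourth differences are constant (-24).
-114 − 24 = -138;  -338 − 138 = -476;  -793 − 476 = -1269;  -1612 − 1269 = -2881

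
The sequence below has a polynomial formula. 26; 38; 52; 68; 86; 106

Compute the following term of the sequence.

128

D1: 12  14  16  18  20
D2: 2  2  2  2
Second differences constant at 2.
20 + 2 = 22;  106 + 22 = 128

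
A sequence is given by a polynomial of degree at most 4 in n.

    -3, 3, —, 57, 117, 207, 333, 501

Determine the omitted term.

21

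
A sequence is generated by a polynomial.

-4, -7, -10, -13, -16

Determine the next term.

-19

Δ: -3, -3, -3, -3
The first differences are constant (-3).
-16 − 3 = -19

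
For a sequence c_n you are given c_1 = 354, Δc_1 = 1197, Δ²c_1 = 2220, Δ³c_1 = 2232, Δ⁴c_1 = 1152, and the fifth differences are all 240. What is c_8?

178833

Build the table forward from the leading diagonal:
D5: 240, 240, 240, 240, 240, 240, 240, 240
D4: 1152, 1392, 1632, 1872, 2112, 2352, 2592, 2832
D3: 2232, 3384, 4776, 6408, 8280, 10392, 12744, 15336
D2: 2220, 4452, 7836, 12612, 19020, 27300, 37692, 50436
D1: 1197, 3417, 7869, 15705, 28317, 47337, 74637, 112329
c: 354, 1551, 4968, 12837, 28542, 56859, 104196, 178833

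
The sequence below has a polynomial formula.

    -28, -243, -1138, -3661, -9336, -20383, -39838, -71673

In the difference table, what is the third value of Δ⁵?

-120

Δ: -215, -895, -2523, -5675, -11047, -19455, -31835
Δ²: -680, -1628, -3152, -5372, -8408, -12380
Δ³: -948, -1524, -2220, -3036, -3972
Δ⁴: -576, -696, -816, -936
Δ⁵: -120, -120, -120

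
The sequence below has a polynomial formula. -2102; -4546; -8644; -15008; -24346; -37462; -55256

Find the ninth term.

-108958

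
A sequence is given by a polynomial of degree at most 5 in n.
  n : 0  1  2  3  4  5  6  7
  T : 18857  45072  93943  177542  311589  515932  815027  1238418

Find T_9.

First differences: 26215, 48871, 83599, 134047, 204343, 299095, 423391
Second differences: 22656, 34728, 50448, 70296, 94752, 124296
Third differences: 12072, 15720, 19848, 24456, 29544
Fourth differences: 3648, 4128, 4608, 5088
Fifth differences: 480, 480, 480
The fifth differences are constant (480).
5088 + 480 = 5568;  29544 + 5568 = 35112;  124296 + 35112 = 159408;  423391 + 159408 = 582799;  1238418 + 582799 = 1821217
5568 + 480 = 6048;  35112 + 6048 = 41160;  159408 + 41160 = 200568;  582799 + 200568 = 783367;  1821217 + 783367 = 2604584

2604584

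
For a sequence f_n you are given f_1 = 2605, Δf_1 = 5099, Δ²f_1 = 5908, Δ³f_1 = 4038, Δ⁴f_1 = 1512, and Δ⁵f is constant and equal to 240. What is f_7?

226699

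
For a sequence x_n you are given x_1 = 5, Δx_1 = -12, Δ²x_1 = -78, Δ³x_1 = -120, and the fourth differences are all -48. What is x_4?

-385

Build the table forward from the leading diagonal:
D4: -48, -48, -48, -48
D3: -120, -168, -216, -264
D2: -78, -198, -366, -582
D1: -12, -90, -288, -654
x: 5, -7, -97, -385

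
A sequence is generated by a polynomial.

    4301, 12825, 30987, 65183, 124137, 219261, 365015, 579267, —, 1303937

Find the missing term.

883653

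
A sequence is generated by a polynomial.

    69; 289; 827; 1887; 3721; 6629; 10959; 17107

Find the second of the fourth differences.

D1: 220, 538, 1060, 1834, 2908, 4330, 6148
D2: 318, 522, 774, 1074, 1422, 1818
D3: 204, 252, 300, 348, 396
D4: 48, 48, 48, 48

48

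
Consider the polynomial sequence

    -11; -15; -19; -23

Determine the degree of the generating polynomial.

1

D1: -4, -4, -4
The first differences are constant, so the polynomial has degree 1.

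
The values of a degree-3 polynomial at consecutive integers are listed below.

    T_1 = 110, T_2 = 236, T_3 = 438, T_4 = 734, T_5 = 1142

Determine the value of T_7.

Δ: 126, 202, 296, 408
Δ²: 76, 94, 112
Δ³: 18, 18
Constant third difference = 18, so extend:
112 + 18 = 130;  408 + 130 = 538;  1142 + 538 = 1680
130 + 18 = 148;  538 + 148 = 686;  1680 + 686 = 2366

2366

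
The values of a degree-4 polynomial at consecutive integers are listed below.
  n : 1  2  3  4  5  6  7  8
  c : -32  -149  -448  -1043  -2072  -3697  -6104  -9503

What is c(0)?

-7

D1: -117, -299, -595, -1029, -1625, -2407, -3399
D2: -182, -296, -434, -596, -782, -992
D3: -114, -138, -162, -186, -210
D4: -24, -24, -24, -24
The fourth differences are constant at -24.
Work back: -114 + 24 = -90;  -182 + 90 = -92;  -117 + 92 = -25;  -32 + 25 = -7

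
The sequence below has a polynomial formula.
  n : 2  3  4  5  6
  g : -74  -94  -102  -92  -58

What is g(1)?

Δ: -20  -8  10  34
Δ²: 12  18  24
Δ³: 6  6
The third differences are constant at 6.
Work back: 12 − 6 = 6;  -20 − 6 = -26;  -74 + 26 = -48

-48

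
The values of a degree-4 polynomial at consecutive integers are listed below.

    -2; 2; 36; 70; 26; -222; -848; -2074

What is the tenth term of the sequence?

-7454

Δ: 4, 34, 34, -44, -248, -626, -1226
Δ²: 30, 0, -78, -204, -378, -600
Δ³: -30, -78, -126, -174, -222
Δ⁴: -48, -48, -48, -48
The fourth differences are constant (-48).
-222 − 48 = -270;  -600 − 270 = -870;  -1226 − 870 = -2096;  -2074 − 2096 = -4170
-270 − 48 = -318;  -870 − 318 = -1188;  -2096 − 1188 = -3284;  -4170 − 3284 = -7454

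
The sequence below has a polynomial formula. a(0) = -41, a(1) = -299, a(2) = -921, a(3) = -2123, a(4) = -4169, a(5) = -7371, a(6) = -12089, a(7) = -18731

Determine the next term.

-27753

-258, -622, -1202, -2046, -3202, -4718, -6642
-364, -580, -844, -1156, -1516, -1924
-216, -264, -312, -360, -408
-48, -48, -48, -48
Constant fourth difference = -48, so extend:
-408 − 48 = -456;  -1924 − 456 = -2380;  -6642 − 2380 = -9022;  -18731 − 9022 = -27753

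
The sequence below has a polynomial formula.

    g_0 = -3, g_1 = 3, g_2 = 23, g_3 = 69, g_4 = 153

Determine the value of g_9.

1563

6, 20, 46, 84
14, 26, 38
12, 12
Constant third difference = 12, so extend:
38 + 12 = 50;  84 + 50 = 134;  153 + 134 = 287
50 + 12 = 62;  134 + 62 = 196;  287 + 196 = 483
62 + 12 = 74;  196 + 74 = 270;  483 + 270 = 753
74 + 12 = 86;  270 + 86 = 356;  753 + 356 = 1109
86 + 12 = 98;  356 + 98 = 454;  1109 + 454 = 1563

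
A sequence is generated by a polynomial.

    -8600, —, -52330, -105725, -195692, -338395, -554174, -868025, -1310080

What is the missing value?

Using the last 7 terms:
First differences: -53395  -89967  -142703  -215779  -313851  -442055
Second differences: -36572  -52736  -73076  -98072  -128204
Third differences: -16164  -20340  -24996  -30132
Fourth differences: -4176  -4656  -5136
Fifth differences: -480  -480
Constant fifth difference = -480.
Extend backward: -4176 + 480 = -3696;  -16164 + 3696 = -12468;  -36572 + 12468 = -24104;  -53395 + 24104 = -29291;  -52330 + 29291 = -23039

-23039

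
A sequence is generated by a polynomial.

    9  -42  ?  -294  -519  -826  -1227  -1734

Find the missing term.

-139

Using the last 5 terms:
-225, -307, -401, -507
-82, -94, -106
-12, -12
Constant third difference = -12.
Extend backward: -82 + 12 = -70;  -225 + 70 = -155;  -294 + 155 = -139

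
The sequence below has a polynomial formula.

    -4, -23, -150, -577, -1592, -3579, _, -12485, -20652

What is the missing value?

-7018

Using the first 6 terms:
First differences: -19  -127  -427  -1015  -1987
Second differences: -108  -300  -588  -972
Third differences: -192  -288  -384
Fourth differences: -96  -96
Constant fourth difference = -96.
Extend forward: -384 − 96 = -480;  -972 − 480 = -1452;  -1987 − 1452 = -3439;  -3579 − 3439 = -7018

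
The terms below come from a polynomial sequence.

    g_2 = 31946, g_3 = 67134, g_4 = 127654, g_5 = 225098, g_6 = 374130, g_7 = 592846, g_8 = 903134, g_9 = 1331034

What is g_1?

35188, 60520, 97444, 149032, 218716, 310288, 427900
25332, 36924, 51588, 69684, 91572, 117612
11592, 14664, 18096, 21888, 26040
3072, 3432, 3792, 4152
360, 360, 360
The fifth differences are constant at 360.
Work back: 3072 − 360 = 2712;  11592 − 2712 = 8880;  25332 − 8880 = 16452;  35188 − 16452 = 18736;  31946 − 18736 = 13210

13210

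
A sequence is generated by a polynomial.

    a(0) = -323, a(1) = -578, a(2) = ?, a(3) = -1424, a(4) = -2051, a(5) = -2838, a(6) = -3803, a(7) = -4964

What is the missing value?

-939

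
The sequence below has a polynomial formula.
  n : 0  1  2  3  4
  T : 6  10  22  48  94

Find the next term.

4, 12, 26, 46
8, 14, 20
6, 6
The third differences are constant (6).
20 + 6 = 26;  46 + 26 = 72;  94 + 72 = 166

166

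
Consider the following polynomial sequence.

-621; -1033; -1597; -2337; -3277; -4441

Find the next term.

-412  -564  -740  -940  -1164
-152  -176  -200  -224
-24  -24  -24
Third differences constant at -24.
-224 − 24 = -248;  -1164 − 248 = -1412;  -4441 − 1412 = -5853

-5853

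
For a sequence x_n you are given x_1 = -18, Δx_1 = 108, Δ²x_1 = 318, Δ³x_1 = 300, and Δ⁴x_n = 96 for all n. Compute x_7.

12840

Build the table forward from the leading diagonal:
Δ⁴: 96, 96, 96, 96, 96, 96, 96
Δ³: 300, 396, 492, 588, 684, 780, 876
Δ²: 318, 618, 1014, 1506, 2094, 2778, 3558
Δ: 108, 426, 1044, 2058, 3564, 5658, 8436
x: -18, 90, 516, 1560, 3618, 7182, 12840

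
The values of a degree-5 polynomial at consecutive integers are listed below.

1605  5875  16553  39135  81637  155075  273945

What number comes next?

456703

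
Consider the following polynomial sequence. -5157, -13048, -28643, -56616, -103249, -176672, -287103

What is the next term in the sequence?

-447088

Δ: -7891  -15595  -27973  -46633  -73423  -110431
Δ²: -7704  -12378  -18660  -26790  -37008
Δ³: -4674  -6282  -8130  -10218
Δ⁴: -1608  -1848  -2088
Δ⁵: -240  -240
Fifth differences constant at -240.
-2088 − 240 = -2328;  -10218 − 2328 = -12546;  -37008 − 12546 = -49554;  -110431 − 49554 = -159985;  -287103 − 159985 = -447088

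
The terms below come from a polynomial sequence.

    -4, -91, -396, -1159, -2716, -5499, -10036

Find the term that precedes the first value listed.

9

-87  -305  -763  -1557  -2783  -4537
-218  -458  -794  -1226  -1754
-240  -336  -432  -528
-96  -96  -96
The fourth differences are constant at -96.
Work back: -240 + 96 = -144;  -218 + 144 = -74;  -87 + 74 = -13;  -4 + 13 = 9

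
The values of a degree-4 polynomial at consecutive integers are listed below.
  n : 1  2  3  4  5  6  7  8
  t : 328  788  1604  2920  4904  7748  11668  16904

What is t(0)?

104

First differences: 460, 816, 1316, 1984, 2844, 3920, 5236
Second differences: 356, 500, 668, 860, 1076, 1316
Third differences: 144, 168, 192, 216, 240
Fourth differences: 24, 24, 24, 24
The fourth differences are constant at 24.
Work back: 144 − 24 = 120;  356 − 120 = 236;  460 − 236 = 224;  328 − 224 = 104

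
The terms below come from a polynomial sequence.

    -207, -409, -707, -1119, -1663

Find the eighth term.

-4267

-202  -298  -412  -544
-96  -114  -132
-18  -18
The third differences are constant (-18).
-132 − 18 = -150;  -544 − 150 = -694;  -1663 − 694 = -2357
-150 − 18 = -168;  -694 − 168 = -862;  -2357 − 862 = -3219
-168 − 18 = -186;  -862 − 186 = -1048;  -3219 − 1048 = -4267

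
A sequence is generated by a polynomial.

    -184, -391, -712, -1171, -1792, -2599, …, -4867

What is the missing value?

-3616

Using the first 6 terms:
First differences: -207, -321, -459, -621, -807
Second differences: -114, -138, -162, -186
Third differences: -24, -24, -24
Constant third difference = -24.
Extend forward: -186 − 24 = -210;  -807 − 210 = -1017;  -2599 − 1017 = -3616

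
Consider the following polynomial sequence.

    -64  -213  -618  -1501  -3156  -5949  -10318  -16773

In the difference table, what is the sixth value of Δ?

-4369

First differences: -149, -405, -883, -1655, -2793, -4369, -6455
Second differences: -256, -478, -772, -1138, -1576, -2086
Third differences: -222, -294, -366, -438, -510
Fourth differences: -72, -72, -72, -72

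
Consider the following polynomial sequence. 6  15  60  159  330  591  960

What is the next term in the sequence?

Δ: 9 , 45 , 99 , 171 , 261 , 369
Δ²: 36 , 54 , 72 , 90 , 108
Δ³: 18 , 18 , 18 , 18
The third differences are constant (18).
108 + 18 = 126;  369 + 126 = 495;  960 + 495 = 1455

1455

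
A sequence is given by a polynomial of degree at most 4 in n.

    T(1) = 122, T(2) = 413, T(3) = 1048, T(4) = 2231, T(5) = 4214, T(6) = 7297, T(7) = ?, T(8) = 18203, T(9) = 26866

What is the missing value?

11828

Using the first 6 terms:
D1: 291, 635, 1183, 1983, 3083
D2: 344, 548, 800, 1100
D3: 204, 252, 300
D4: 48, 48
Constant fourth difference = 48.
Extend forward: 300 + 48 = 348;  1100 + 348 = 1448;  3083 + 1448 = 4531;  7297 + 4531 = 11828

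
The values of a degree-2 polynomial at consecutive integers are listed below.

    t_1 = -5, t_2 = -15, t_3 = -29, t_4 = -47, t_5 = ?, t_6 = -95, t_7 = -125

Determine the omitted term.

-69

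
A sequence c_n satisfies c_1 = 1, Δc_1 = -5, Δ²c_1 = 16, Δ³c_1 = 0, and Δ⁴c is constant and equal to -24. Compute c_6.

Build the table forward from the leading diagonal:
D4: -24, -24, -24, -24, -24, -24
D3: 0, -24, -48, -72, -96, -120
D2: 16, 16, -8, -56, -128, -224
D1: -5, 11, 27, 19, -37, -165
c: 1, -4, 7, 34, 53, 16

16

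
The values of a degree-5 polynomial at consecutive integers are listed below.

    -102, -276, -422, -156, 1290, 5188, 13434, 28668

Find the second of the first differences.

First differences: -174, -146, 266, 1446, 3898, 8246, 15234
Second differences: 28, 412, 1180, 2452, 4348, 6988
Third differences: 384, 768, 1272, 1896, 2640
Fourth differences: 384, 504, 624, 744
Fifth differences: 120, 120, 120

-146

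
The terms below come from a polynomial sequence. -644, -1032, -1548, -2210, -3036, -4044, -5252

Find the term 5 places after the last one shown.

-14922

-388  -516  -662  -826  -1008  -1208
-128  -146  -164  -182  -200
-18  -18  -18  -18
Constant third difference = -18, so extend:
-200 − 18 = -218;  -1208 − 218 = -1426;  -5252 − 1426 = -6678
-218 − 18 = -236;  -1426 − 236 = -1662;  -6678 − 1662 = -8340
-236 − 18 = -254;  -1662 − 254 = -1916;  -8340 − 1916 = -10256
-254 − 18 = -272;  -1916 − 272 = -2188;  -10256 − 2188 = -12444
-272 − 18 = -290;  -2188 − 290 = -2478;  -12444 − 2478 = -14922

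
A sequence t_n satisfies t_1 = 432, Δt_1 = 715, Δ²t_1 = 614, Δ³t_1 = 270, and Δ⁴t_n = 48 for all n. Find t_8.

Build the table forward from the leading diagonal:
Δ⁴: 48  48  48  48  48  48  48  48
Δ³: 270  318  366  414  462  510  558  606
Δ²: 614  884  1202  1568  1982  2444  2954  3512
Δ: 715  1329  2213  3415  4983  6965  9409  12363
t: 432  1147  2476  4689  8104  13087  20052  29461

29461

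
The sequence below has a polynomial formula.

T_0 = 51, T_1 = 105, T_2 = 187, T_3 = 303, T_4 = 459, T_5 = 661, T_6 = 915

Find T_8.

1603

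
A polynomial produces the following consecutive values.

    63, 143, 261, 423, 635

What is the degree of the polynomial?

3

First differences: 80, 118, 162, 212
Second differences: 38, 44, 50
Third differences: 6, 6
The third differences are constant, so the polynomial has degree 3.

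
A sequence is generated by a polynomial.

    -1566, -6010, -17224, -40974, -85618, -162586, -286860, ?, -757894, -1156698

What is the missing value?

-477454

Using the first 7 terms:
Δ: -4444, -11214, -23750, -44644, -76968, -124274
Δ²: -6770, -12536, -20894, -32324, -47306
Δ³: -5766, -8358, -11430, -14982
Δ⁴: -2592, -3072, -3552
Δ⁵: -480, -480
Constant fifth difference = -480.
Extend forward: -3552 − 480 = -4032;  -14982 − 4032 = -19014;  -47306 − 19014 = -66320;  -124274 − 66320 = -190594;  -286860 − 190594 = -477454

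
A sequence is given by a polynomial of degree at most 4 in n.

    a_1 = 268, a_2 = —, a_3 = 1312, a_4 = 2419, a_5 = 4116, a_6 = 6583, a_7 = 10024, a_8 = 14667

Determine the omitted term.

Using the last 6 terms:
D1: 1107  1697  2467  3441  4643
D2: 590  770  974  1202
D3: 180  204  228
D4: 24  24
Constant fourth difference = 24.
Extend backward: 180 − 24 = 156;  590 − 156 = 434;  1107 − 434 = 673;  1312 − 673 = 639

639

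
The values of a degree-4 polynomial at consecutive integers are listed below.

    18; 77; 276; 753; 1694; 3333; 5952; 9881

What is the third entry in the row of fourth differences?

48

First differences: 59, 199, 477, 941, 1639, 2619, 3929
Second differences: 140, 278, 464, 698, 980, 1310
Third differences: 138, 186, 234, 282, 330
Fourth differences: 48, 48, 48, 48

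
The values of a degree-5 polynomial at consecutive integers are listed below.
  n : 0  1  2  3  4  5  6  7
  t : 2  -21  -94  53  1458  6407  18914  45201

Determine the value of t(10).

312162

First differences: -23 , -73 , 147 , 1405 , 4949 , 12507 , 26287
Second differences: -50 , 220 , 1258 , 3544 , 7558 , 13780
Third differences: 270 , 1038 , 2286 , 4014 , 6222
Fourth differences: 768 , 1248 , 1728 , 2208
Fifth differences: 480 , 480 , 480
Constant fifth difference = 480, so extend:
2208 + 480 = 2688;  6222 + 2688 = 8910;  13780 + 8910 = 22690;  26287 + 22690 = 48977;  45201 + 48977 = 94178
2688 + 480 = 3168;  8910 + 3168 = 12078;  22690 + 12078 = 34768;  48977 + 34768 = 83745;  94178 + 83745 = 177923
3168 + 480 = 3648;  12078 + 3648 = 15726;  34768 + 15726 = 50494;  83745 + 50494 = 134239;  177923 + 134239 = 312162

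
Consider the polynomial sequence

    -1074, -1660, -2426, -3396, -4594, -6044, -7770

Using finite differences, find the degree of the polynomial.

3

Δ: -586, -766, -970, -1198, -1450, -1726
Δ²: -180, -204, -228, -252, -276
Δ³: -24, -24, -24, -24
The third differences are constant, so the polynomial has degree 3.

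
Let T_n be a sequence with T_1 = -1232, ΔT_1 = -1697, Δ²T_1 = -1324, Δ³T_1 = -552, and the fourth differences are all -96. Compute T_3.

Build the table forward from the leading diagonal:
D4: -96, -96, -96
D3: -552, -648, -744
D2: -1324, -1876, -2524
D1: -1697, -3021, -4897
T: -1232, -2929, -5950

-5950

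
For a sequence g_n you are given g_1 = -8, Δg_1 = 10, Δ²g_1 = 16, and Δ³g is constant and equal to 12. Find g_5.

Build the table forward from the leading diagonal:
D3: 12, 12, 12, 12, 12
D2: 16, 28, 40, 52, 64
D1: 10, 26, 54, 94, 146
g: -8, 2, 28, 82, 176

176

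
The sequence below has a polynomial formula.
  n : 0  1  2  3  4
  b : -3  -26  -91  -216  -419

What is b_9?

First differences: -23  -65  -125  -203
Second differences: -42  -60  -78
Third differences: -18  -18
The third differences are constant (-18).
-78 − 18 = -96;  -203 − 96 = -299;  -419 − 299 = -718
-96 − 18 = -114;  -299 − 114 = -413;  -718 − 413 = -1131
-114 − 18 = -132;  -413 − 132 = -545;  -1131 − 545 = -1676
-132 − 18 = -150;  -545 − 150 = -695;  -1676 − 695 = -2371
-150 − 18 = -168;  -695 − 168 = -863;  -2371 − 863 = -3234

-3234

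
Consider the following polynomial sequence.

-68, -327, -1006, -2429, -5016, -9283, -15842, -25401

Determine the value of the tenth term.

Δ: -259  -679  -1423  -2587  -4267  -6559  -9559
Δ²: -420  -744  -1164  -1680  -2292  -3000
Δ³: -324  -420  -516  -612  -708
Δ⁴: -96  -96  -96  -96
The fourth differences are constant (-96).
-708 − 96 = -804;  -3000 − 804 = -3804;  -9559 − 3804 = -13363;  -25401 − 13363 = -38764
-804 − 96 = -900;  -3804 − 900 = -4704;  -13363 − 4704 = -18067;  -38764 − 18067 = -56831

-56831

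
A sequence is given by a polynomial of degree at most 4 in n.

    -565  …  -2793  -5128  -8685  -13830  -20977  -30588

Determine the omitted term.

Using the last 6 terms:
D1: -2335  -3557  -5145  -7147  -9611
D2: -1222  -1588  -2002  -2464
D3: -366  -414  -462
D4: -48  -48
Constant fourth difference = -48.
Extend backward: -366 + 48 = -318;  -1222 + 318 = -904;  -2335 + 904 = -1431;  -2793 + 1431 = -1362

-1362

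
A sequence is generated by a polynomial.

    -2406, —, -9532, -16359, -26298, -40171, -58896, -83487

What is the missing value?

Using the last 6 terms:
Δ: -6827, -9939, -13873, -18725, -24591
Δ²: -3112, -3934, -4852, -5866
Δ³: -822, -918, -1014
Δ⁴: -96, -96
Constant fourth difference = -96.
Extend backward: -822 + 96 = -726;  -3112 + 726 = -2386;  -6827 + 2386 = -4441;  -9532 + 4441 = -5091

-5091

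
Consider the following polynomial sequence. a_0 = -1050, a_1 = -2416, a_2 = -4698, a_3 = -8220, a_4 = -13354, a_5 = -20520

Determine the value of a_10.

First differences: -1366 , -2282 , -3522 , -5134 , -7166
Second differences: -916 , -1240 , -1612 , -2032
Third differences: -324 , -372 , -420
Fourth differences: -48 , -48
The fourth differences are constant (-48).
-420 − 48 = -468;  -2032 − 468 = -2500;  -7166 − 2500 = -9666;  -20520 − 9666 = -30186
-468 − 48 = -516;  -2500 − 516 = -3016;  -9666 − 3016 = -12682;  -30186 − 12682 = -42868
-516 − 48 = -564;  -3016 − 564 = -3580;  -12682 − 3580 = -16262;  -42868 − 16262 = -59130
-564 − 48 = -612;  -3580 − 612 = -4192;  -16262 − 4192 = -20454;  -59130 − 20454 = -79584
-612 − 48 = -660;  -4192 − 660 = -4852;  -20454 − 4852 = -25306;  -79584 − 25306 = -104890

-104890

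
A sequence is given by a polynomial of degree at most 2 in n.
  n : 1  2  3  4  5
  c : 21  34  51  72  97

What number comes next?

126

13, 17, 21, 25
4, 4, 4
The second differences are constant (4).
25 + 4 = 29;  97 + 29 = 126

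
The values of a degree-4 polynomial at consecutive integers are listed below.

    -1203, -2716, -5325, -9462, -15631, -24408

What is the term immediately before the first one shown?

-1513, -2609, -4137, -6169, -8777
-1096, -1528, -2032, -2608
-432, -504, -576
-72, -72
The fourth differences are constant at -72.
Work back: -432 + 72 = -360;  -1096 + 360 = -736;  -1513 + 736 = -777;  -1203 + 777 = -426

-426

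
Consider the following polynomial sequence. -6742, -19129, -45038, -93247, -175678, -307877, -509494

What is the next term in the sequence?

-804763

-12387 , -25909 , -48209 , -82431 , -132199 , -201617
-13522 , -22300 , -34222 , -49768 , -69418
-8778 , -11922 , -15546 , -19650
-3144 , -3624 , -4104
-480 , -480
The fifth differences are constant (-480).
-4104 − 480 = -4584;  -19650 − 4584 = -24234;  -69418 − 24234 = -93652;  -201617 − 93652 = -295269;  -509494 − 295269 = -804763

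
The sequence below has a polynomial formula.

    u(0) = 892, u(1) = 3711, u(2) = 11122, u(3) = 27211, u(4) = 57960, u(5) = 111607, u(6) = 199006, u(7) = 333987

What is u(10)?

First differences: 2819 , 7411 , 16089 , 30749 , 53647 , 87399 , 134981
Second differences: 4592 , 8678 , 14660 , 22898 , 33752 , 47582
Third differences: 4086 , 5982 , 8238 , 10854 , 13830
Fourth differences: 1896 , 2256 , 2616 , 2976
Fifth differences: 360 , 360 , 360
The fifth differences are constant (360).
2976 + 360 = 3336;  13830 + 3336 = 17166;  47582 + 17166 = 64748;  134981 + 64748 = 199729;  333987 + 199729 = 533716
3336 + 360 = 3696;  17166 + 3696 = 20862;  64748 + 20862 = 85610;  199729 + 85610 = 285339;  533716 + 285339 = 819055
3696 + 360 = 4056;  20862 + 4056 = 24918;  85610 + 24918 = 110528;  285339 + 110528 = 395867;  819055 + 395867 = 1214922

1214922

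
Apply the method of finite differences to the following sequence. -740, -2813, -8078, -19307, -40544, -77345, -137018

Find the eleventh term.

-825350

D1: -2073 , -5265 , -11229 , -21237 , -36801 , -59673
D2: -3192 , -5964 , -10008 , -15564 , -22872
D3: -2772 , -4044 , -5556 , -7308
D4: -1272 , -1512 , -1752
D5: -240 , -240
Constant fifth difference = -240, so extend:
-1752 − 240 = -1992;  -7308 − 1992 = -9300;  -22872 − 9300 = -32172;  -59673 − 32172 = -91845;  -137018 − 91845 = -228863
-1992 − 240 = -2232;  -9300 − 2232 = -11532;  -32172 − 11532 = -43704;  -91845 − 43704 = -135549;  -228863 − 135549 = -364412
-2232 − 240 = -2472;  -11532 − 2472 = -14004;  -43704 − 14004 = -57708;  -135549 − 57708 = -193257;  -364412 − 193257 = -557669
-2472 − 240 = -2712;  -14004 − 2712 = -16716;  -57708 − 16716 = -74424;  -193257 − 74424 = -267681;  -557669 − 267681 = -825350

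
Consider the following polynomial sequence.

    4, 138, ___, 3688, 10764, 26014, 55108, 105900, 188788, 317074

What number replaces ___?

940

Using the last 7 terms:
7076, 15250, 29094, 50792, 82888, 128286
8174, 13844, 21698, 32096, 45398
5670, 7854, 10398, 13302
2184, 2544, 2904
360, 360
Constant fifth difference = 360.
Extend backward: 2184 − 360 = 1824;  5670 − 1824 = 3846;  8174 − 3846 = 4328;  7076 − 4328 = 2748;  3688 − 2748 = 940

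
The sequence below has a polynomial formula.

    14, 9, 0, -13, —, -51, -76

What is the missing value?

Using the first 4 terms:
D1: -5, -9, -13
D2: -4, -4
Constant second difference = -4.
Extend forward: -13 − 4 = -17;  -13 − 17 = -30

-30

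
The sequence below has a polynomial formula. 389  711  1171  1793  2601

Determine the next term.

3619

322  460  622  808
138  162  186
24  24
Constant third difference = 24, so extend:
186 + 24 = 210;  808 + 210 = 1018;  2601 + 1018 = 3619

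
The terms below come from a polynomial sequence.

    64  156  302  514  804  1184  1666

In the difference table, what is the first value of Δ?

92

First differences: 92, 146, 212, 290, 380, 482
Second differences: 54, 66, 78, 90, 102
Third differences: 12, 12, 12, 12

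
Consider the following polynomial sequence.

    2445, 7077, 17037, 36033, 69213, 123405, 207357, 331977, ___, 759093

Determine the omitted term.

Using the first 8 terms:
First differences: 4632, 9960, 18996, 33180, 54192, 83952, 124620
Second differences: 5328, 9036, 14184, 21012, 29760, 40668
Third differences: 3708, 5148, 6828, 8748, 10908
Fourth differences: 1440, 1680, 1920, 2160
Fifth differences: 240, 240, 240
Constant fifth difference = 240.
Extend forward: 2160 + 240 = 2400;  10908 + 2400 = 13308;  40668 + 13308 = 53976;  124620 + 53976 = 178596;  331977 + 178596 = 510573

510573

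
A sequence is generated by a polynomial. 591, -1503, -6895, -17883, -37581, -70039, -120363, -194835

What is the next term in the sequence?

-301033

Δ: -2094  -5392  -10988  -19698  -32458  -50324  -74472
Δ²: -3298  -5596  -8710  -12760  -17866  -24148
Δ³: -2298  -3114  -4050  -5106  -6282
Δ⁴: -816  -936  -1056  -1176
Δ⁵: -120  -120  -120
Constant fifth difference = -120, so extend:
-1176 − 120 = -1296;  -6282 − 1296 = -7578;  -24148 − 7578 = -31726;  -74472 − 31726 = -106198;  -194835 − 106198 = -301033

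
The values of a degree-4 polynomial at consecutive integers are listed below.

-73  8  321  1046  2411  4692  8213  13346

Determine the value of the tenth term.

D1: 81, 313, 725, 1365, 2281, 3521, 5133
D2: 232, 412, 640, 916, 1240, 1612
D3: 180, 228, 276, 324, 372
D4: 48, 48, 48, 48
Fourth differences constant at 48.
372 + 48 = 420;  1612 + 420 = 2032;  5133 + 2032 = 7165;  13346 + 7165 = 20511
420 + 48 = 468;  2032 + 468 = 2500;  7165 + 2500 = 9665;  20511 + 9665 = 30176

30176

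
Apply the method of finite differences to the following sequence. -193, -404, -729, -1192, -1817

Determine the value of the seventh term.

Δ: -211  -325  -463  -625
Δ²: -114  -138  -162
Δ³: -24  -24
Constant third difference = -24, so extend:
-162 − 24 = -186;  -625 − 186 = -811;  -1817 − 811 = -2628
-186 − 24 = -210;  -811 − 210 = -1021;  -2628 − 1021 = -3649

-3649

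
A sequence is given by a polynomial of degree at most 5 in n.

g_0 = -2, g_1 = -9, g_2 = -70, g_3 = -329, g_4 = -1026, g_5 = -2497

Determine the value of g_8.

-7 , -61 , -259 , -697 , -1471
-54 , -198 , -438 , -774
-144 , -240 , -336
-96 , -96
Constant fourth difference = -96, so extend:
-336 − 96 = -432;  -774 − 432 = -1206;  -1471 − 1206 = -2677;  -2497 − 2677 = -5174
-432 − 96 = -528;  -1206 − 528 = -1734;  -2677 − 1734 = -4411;  -5174 − 4411 = -9585
-528 − 96 = -624;  -1734 − 624 = -2358;  -4411 − 2358 = -6769;  -9585 − 6769 = -16354

-16354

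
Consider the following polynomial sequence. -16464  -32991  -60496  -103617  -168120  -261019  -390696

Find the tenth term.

-1107255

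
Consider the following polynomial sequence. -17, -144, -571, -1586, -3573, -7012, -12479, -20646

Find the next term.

-127 , -427 , -1015 , -1987 , -3439 , -5467 , -8167
-300 , -588 , -972 , -1452 , -2028 , -2700
-288 , -384 , -480 , -576 , -672
-96 , -96 , -96 , -96
Fourth differences constant at -96.
-672 − 96 = -768;  -2700 − 768 = -3468;  -8167 − 3468 = -11635;  -20646 − 11635 = -32281

-32281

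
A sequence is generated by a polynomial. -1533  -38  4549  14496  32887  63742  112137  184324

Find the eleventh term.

626317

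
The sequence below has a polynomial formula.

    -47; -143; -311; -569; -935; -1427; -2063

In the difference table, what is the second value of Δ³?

D1: -96, -168, -258, -366, -492, -636
D2: -72, -90, -108, -126, -144
D3: -18, -18, -18, -18

-18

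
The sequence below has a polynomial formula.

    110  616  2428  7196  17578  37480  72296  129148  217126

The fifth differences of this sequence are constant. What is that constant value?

240

D1: 506, 1812, 4768, 10382, 19902, 34816, 56852, 87978
D2: 1306, 2956, 5614, 9520, 14914, 22036, 31126
D3: 1650, 2658, 3906, 5394, 7122, 9090
D4: 1008, 1248, 1488, 1728, 1968
D5: 240, 240, 240, 240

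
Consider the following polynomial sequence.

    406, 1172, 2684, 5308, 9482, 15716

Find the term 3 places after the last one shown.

766, 1512, 2624, 4174, 6234
746, 1112, 1550, 2060
366, 438, 510
72, 72
Fourth differences constant at 72.
510 + 72 = 582;  2060 + 582 = 2642;  6234 + 2642 = 8876;  15716 + 8876 = 24592
582 + 72 = 654;  2642 + 654 = 3296;  8876 + 3296 = 12172;  24592 + 12172 = 36764
654 + 72 = 726;  3296 + 726 = 4022;  12172 + 4022 = 16194;  36764 + 16194 = 52958

52958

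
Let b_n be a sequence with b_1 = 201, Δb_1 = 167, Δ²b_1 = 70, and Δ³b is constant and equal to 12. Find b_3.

605

Build the table forward from the leading diagonal:
D3: 12  12  12
D2: 70  82  94
D1: 167  237  319
b: 201  368  605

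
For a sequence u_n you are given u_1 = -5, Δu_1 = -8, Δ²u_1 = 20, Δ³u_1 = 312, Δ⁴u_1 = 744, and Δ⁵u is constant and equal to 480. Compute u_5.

2075

Build the table forward from the leading diagonal:
Δ⁵: 480, 480, 480, 480, 480
Δ⁴: 744, 1224, 1704, 2184, 2664
Δ³: 312, 1056, 2280, 3984, 6168
Δ²: 20, 332, 1388, 3668, 7652
Δ: -8, 12, 344, 1732, 5400
u: -5, -13, -1, 343, 2075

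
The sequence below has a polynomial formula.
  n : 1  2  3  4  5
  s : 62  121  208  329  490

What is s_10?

2105

Δ: 59 , 87 , 121 , 161
Δ²: 28 , 34 , 40
Δ³: 6 , 6
The third differences are constant (6).
40 + 6 = 46;  161 + 46 = 207;  490 + 207 = 697
46 + 6 = 52;  207 + 52 = 259;  697 + 259 = 956
52 + 6 = 58;  259 + 58 = 317;  956 + 317 = 1273
58 + 6 = 64;  317 + 64 = 381;  1273 + 381 = 1654
64 + 6 = 70;  381 + 70 = 451;  1654 + 451 = 2105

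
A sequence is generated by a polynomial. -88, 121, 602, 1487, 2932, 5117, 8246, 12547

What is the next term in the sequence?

18272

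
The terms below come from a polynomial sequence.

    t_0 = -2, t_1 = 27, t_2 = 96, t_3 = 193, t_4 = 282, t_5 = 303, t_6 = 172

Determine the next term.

-219

First differences: 29, 69, 97, 89, 21, -131
Second differences: 40, 28, -8, -68, -152
Third differences: -12, -36, -60, -84
Fourth differences: -24, -24, -24
Fourth differences constant at -24.
-84 − 24 = -108;  -152 − 108 = -260;  -131 − 260 = -391;  172 − 391 = -219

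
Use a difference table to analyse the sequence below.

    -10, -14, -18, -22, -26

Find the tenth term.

-46

Δ: -4, -4, -4, -4
First differences constant at -4.
-26 − 4 = -30
-30 − 4 = -34
-34 − 4 = -38
-38 − 4 = -42
-42 − 4 = -46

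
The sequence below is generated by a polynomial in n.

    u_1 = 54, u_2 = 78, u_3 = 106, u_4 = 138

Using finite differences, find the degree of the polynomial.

First differences: 24, 28, 32
Second differences: 4, 4
The second differences are constant, so the polynomial has degree 2.

2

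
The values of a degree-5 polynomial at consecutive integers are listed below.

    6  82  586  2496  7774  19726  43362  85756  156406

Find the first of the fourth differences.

984

First differences: 76, 504, 1910, 5278, 11952, 23636, 42394, 70650
Second differences: 428, 1406, 3368, 6674, 11684, 18758, 28256
Third differences: 978, 1962, 3306, 5010, 7074, 9498
Fourth differences: 984, 1344, 1704, 2064, 2424
Fifth differences: 360, 360, 360, 360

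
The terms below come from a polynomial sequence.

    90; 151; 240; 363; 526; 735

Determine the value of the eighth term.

Δ: 61, 89, 123, 163, 209
Δ²: 28, 34, 40, 46
Δ³: 6, 6, 6
The third differences are constant (6).
46 + 6 = 52;  209 + 52 = 261;  735 + 261 = 996
52 + 6 = 58;  261 + 58 = 319;  996 + 319 = 1315

1315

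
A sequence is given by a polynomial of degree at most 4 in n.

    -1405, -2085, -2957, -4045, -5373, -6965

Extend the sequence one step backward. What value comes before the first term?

-893

First differences: -680, -872, -1088, -1328, -1592
Second differences: -192, -216, -240, -264
Third differences: -24, -24, -24
The third differences are constant at -24.
Work back: -192 + 24 = -168;  -680 + 168 = -512;  -1405 + 512 = -893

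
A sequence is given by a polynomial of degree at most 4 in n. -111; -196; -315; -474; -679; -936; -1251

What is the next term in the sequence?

Δ: -85, -119, -159, -205, -257, -315
Δ²: -34, -40, -46, -52, -58
Δ³: -6, -6, -6, -6
Constant third difference = -6, so extend:
-58 − 6 = -64;  -315 − 64 = -379;  -1251 − 379 = -1630

-1630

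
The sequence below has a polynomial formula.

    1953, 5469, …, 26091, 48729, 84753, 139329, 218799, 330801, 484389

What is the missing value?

12729

Using the last 7 terms:
Δ: 22638, 36024, 54576, 79470, 112002, 153588
Δ²: 13386, 18552, 24894, 32532, 41586
Δ³: 5166, 6342, 7638, 9054
Δ⁴: 1176, 1296, 1416
Δ⁵: 120, 120
Constant fifth difference = 120.
Extend backward: 1176 − 120 = 1056;  5166 − 1056 = 4110;  13386 − 4110 = 9276;  22638 − 9276 = 13362;  26091 − 13362 = 12729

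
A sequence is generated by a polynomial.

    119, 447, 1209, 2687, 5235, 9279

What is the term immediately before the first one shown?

15

First differences: 328, 762, 1478, 2548, 4044
Second differences: 434, 716, 1070, 1496
Third differences: 282, 354, 426
Fourth differences: 72, 72
The fourth differences are constant at 72.
Work back: 282 − 72 = 210;  434 − 210 = 224;  328 − 224 = 104;  119 − 104 = 15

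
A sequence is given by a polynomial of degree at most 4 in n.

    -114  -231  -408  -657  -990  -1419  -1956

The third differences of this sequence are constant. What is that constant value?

Δ: -117, -177, -249, -333, -429, -537
Δ²: -60, -72, -84, -96, -108
Δ³: -12, -12, -12, -12

-12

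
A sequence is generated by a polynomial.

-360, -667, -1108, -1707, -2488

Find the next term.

Δ: -307, -441, -599, -781
Δ²: -134, -158, -182
Δ³: -24, -24
The third differences are constant (-24).
-182 − 24 = -206;  -781 − 206 = -987;  -2488 − 987 = -3475

-3475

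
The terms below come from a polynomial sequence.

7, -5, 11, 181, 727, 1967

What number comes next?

-12 , 16 , 170 , 546 , 1240
28 , 154 , 376 , 694
126 , 222 , 318
96 , 96
The fourth differences are constant (96).
318 + 96 = 414;  694 + 414 = 1108;  1240 + 1108 = 2348;  1967 + 2348 = 4315

4315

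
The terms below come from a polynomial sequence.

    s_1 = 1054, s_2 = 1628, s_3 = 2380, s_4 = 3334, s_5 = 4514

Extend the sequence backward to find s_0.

Δ: 574  752  954  1180
Δ²: 178  202  226
Δ³: 24  24
The third differences are constant at 24.
Work back: 178 − 24 = 154;  574 − 154 = 420;  1054 − 420 = 634

634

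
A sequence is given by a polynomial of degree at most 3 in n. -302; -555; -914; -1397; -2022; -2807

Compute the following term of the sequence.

-3770

Δ: -253, -359, -483, -625, -785
Δ²: -106, -124, -142, -160
Δ³: -18, -18, -18
The third differences are constant (-18).
-160 − 18 = -178;  -785 − 178 = -963;  -2807 − 963 = -3770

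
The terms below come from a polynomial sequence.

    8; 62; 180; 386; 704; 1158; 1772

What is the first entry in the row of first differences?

Δ: 54, 118, 206, 318, 454, 614
Δ²: 64, 88, 112, 136, 160
Δ³: 24, 24, 24, 24

54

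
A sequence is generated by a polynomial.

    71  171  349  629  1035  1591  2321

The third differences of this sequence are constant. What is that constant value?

Δ: 100, 178, 280, 406, 556, 730
Δ²: 78, 102, 126, 150, 174
Δ³: 24, 24, 24, 24

24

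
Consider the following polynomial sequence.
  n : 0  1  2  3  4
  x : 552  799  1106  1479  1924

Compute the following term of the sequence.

2447

First differences: 247, 307, 373, 445
Second differences: 60, 66, 72
Third differences: 6, 6
The third differences are constant (6).
72 + 6 = 78;  445 + 78 = 523;  1924 + 523 = 2447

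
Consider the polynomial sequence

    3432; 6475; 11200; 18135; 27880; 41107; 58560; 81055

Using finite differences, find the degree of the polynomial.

D1: 3043, 4725, 6935, 9745, 13227, 17453, 22495
D2: 1682, 2210, 2810, 3482, 4226, 5042
D3: 528, 600, 672, 744, 816
D4: 72, 72, 72, 72
The fourth differences are constant, so the polynomial has degree 4.

4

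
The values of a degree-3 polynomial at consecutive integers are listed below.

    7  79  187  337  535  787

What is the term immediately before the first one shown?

-35

72  108  150  198  252
36  42  48  54
6  6  6
The third differences are constant at 6.
Work back: 36 − 6 = 30;  72 − 30 = 42;  7 − 42 = -35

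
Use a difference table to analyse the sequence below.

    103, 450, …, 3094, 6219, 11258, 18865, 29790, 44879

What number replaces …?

1325

Using the last 6 terms:
D1: 3125  5039  7607  10925  15089
D2: 1914  2568  3318  4164
D3: 654  750  846
D4: 96  96
Constant fourth difference = 96.
Extend backward: 654 − 96 = 558;  1914 − 558 = 1356;  3125 − 1356 = 1769;  3094 − 1769 = 1325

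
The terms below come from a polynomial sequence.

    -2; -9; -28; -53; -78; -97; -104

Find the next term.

First differences: -7, -19, -25, -25, -19, -7
Second differences: -12, -6, 0, 6, 12
Third differences: 6, 6, 6, 6
Third differences constant at 6.
12 + 6 = 18;  -7 + 18 = 11;  -104 + 11 = -93

-93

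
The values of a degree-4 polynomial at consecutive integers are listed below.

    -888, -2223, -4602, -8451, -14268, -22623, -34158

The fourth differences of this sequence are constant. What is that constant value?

-72

Δ: -1335, -2379, -3849, -5817, -8355, -11535
Δ²: -1044, -1470, -1968, -2538, -3180
Δ³: -426, -498, -570, -642
Δ⁴: -72, -72, -72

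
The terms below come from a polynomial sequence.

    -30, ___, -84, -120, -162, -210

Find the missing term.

Using the last 4 terms:
-36, -42, -48
-6, -6
Constant second difference = -6.
Extend backward: -36 + 6 = -30;  -84 + 30 = -54

-54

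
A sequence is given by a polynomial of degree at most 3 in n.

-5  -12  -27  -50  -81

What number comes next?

First differences: -7 , -15 , -23 , -31
Second differences: -8 , -8 , -8
Second differences constant at -8.
-31 − 8 = -39;  -81 − 39 = -120

-120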